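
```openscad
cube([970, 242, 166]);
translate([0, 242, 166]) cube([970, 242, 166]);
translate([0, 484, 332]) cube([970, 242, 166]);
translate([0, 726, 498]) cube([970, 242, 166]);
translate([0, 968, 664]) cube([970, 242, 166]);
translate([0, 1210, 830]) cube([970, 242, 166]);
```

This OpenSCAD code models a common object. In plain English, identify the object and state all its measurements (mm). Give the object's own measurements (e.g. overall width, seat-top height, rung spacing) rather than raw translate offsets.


A straight staircase of 6 solid steps. Each step is 970 mm wide (x), 242 mm deep (y, the going) and 166 mm tall (the rise). The first step rests on the floor; each subsequent step sits one going further in +y and one rise higher in +z, directly behind and above the previous step with no overlap.


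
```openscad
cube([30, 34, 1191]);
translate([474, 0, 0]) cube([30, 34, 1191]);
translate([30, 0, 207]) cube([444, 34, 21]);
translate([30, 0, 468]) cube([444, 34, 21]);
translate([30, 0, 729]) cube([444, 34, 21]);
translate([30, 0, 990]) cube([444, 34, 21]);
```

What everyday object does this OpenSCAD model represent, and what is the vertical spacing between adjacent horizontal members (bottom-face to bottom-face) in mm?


A ladder. The rung spacing is 261 mm.

Two tall 30×34 posts with 4 short bars between them — a ladder. Adjacent rungs sit at z = 207 and z = 468, so the spacing is 468 − 207 = 261 mm.


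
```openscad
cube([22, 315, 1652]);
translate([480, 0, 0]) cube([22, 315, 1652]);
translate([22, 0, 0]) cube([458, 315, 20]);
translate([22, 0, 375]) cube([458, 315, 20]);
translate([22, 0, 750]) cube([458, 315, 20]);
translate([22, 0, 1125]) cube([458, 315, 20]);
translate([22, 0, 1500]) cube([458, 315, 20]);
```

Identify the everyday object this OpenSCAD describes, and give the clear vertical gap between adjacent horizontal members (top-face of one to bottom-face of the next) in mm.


A bookshelf. The clear shelf gap is 355 mm.

Two tall side panels with 5 horizontal boards between them — a bookshelf. The first two shelf undersides are at z = 0 and z = 375; with shelf thickness 20, the clear gap is 375 − 0 − 20 = 355 mm.


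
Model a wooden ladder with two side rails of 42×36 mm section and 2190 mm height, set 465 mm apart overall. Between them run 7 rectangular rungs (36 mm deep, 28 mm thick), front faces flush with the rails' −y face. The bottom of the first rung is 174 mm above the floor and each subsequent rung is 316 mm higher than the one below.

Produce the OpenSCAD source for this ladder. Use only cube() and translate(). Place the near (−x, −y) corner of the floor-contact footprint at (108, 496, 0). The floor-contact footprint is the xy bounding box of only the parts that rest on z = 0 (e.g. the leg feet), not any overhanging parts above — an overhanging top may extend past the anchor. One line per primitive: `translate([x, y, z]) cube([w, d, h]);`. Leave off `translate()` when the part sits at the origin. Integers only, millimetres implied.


translate([108, 496, 0]) cube([42, 36, 2190]);
translate([531, 496, 0]) cube([42, 36, 2190]);
translate([150, 496, 174]) cube([381, 36, 28]);
translate([150, 496, 490]) cube([381, 36, 28]);
translate([150, 496, 806]) cube([381, 36, 28]);
translate([150, 496, 1122]) cube([381, 36, 28]);
translate([150, 496, 1438]) cube([381, 36, 28]);
translate([150, 496, 1754]) cube([381, 36, 28]);
translate([150, 496, 2070]) cube([381, 36, 28]);


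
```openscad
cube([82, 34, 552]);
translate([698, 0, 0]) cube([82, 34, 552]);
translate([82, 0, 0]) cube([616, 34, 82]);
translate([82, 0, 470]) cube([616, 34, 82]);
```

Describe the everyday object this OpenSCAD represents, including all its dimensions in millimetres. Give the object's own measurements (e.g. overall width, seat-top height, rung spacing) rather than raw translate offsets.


A rectangular picture frame lying in the x–z plane (depth along y). The opening is 616 mm wide (x) by 388 mm tall (z), surrounded by a border 82 mm wide on all four sides. The frame is 34 mm deep and is made of two full-height vertical stiles with two horizontal rails fitted between them.


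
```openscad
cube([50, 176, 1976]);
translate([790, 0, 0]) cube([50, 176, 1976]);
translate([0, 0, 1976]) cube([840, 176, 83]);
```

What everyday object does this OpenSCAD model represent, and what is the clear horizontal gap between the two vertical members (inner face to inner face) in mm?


A door frame. The clear opening width is 740 mm.

Two 1976 mm tall posts with a header on top — a door frame. The left jamb is 50 mm wide at x = 0; the right jamb starts at x = 790. The clear opening is 790 − 50 = 740 mm.


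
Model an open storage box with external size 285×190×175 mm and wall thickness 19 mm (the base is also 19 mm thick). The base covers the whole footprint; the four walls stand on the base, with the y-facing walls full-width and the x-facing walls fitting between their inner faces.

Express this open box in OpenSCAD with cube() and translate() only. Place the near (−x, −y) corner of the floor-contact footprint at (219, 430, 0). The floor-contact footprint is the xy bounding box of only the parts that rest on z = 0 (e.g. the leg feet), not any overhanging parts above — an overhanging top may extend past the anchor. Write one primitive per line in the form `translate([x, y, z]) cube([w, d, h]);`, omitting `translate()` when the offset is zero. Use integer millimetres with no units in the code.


translate([219, 430, 0]) cube([285, 190, 19]);
translate([219, 430, 19]) cube([285, 19, 156]);
translate([219, 601, 19]) cube([285, 19, 156]);
translate([219, 449, 19]) cube([19, 152, 156]);
translate([485, 449, 19]) cube([19, 152, 156]);


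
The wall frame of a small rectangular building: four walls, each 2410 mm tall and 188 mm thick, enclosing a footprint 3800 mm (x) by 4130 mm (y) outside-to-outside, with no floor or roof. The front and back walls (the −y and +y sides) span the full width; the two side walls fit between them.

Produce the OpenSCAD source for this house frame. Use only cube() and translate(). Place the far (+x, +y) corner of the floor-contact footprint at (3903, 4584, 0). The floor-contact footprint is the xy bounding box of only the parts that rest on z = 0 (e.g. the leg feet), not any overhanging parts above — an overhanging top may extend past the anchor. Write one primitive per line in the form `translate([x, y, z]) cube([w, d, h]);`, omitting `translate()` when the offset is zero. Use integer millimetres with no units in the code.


translate([103, 454, 0]) cube([3800, 188, 2410]);
translate([103, 4396, 0]) cube([3800, 188, 2410]);
translate([103, 642, 0]) cube([188, 3754, 2410]);
translate([3715, 642, 0]) cube([188, 3754, 2410]);


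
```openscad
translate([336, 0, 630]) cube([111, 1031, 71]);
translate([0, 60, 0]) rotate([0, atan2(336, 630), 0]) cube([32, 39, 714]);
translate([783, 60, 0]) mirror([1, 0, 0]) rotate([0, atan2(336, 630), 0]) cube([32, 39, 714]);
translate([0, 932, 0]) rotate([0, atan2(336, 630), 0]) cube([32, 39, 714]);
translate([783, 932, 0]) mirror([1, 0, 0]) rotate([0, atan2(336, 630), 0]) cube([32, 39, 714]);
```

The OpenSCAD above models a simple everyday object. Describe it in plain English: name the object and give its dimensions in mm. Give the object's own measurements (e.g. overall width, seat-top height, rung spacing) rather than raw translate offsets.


A sawhorse. A 111×1031×71 mm beam (x, y, z) sits on two A-frame leg pairs. Each pair is two raked legs of 32×39 mm section (39 mm along y) splaying symmetrically in x. Each leg rises 630 mm vertically over 336 mm of horizontal reach and is 714 mm long along its own axis. Every leg's outer bottom edge rests on the floor and its outer top edge meets a bottom edge of the beam — the left legs (tilting toward +x) meet the beam's −x bottom edge, the right legs (their mirror images, tilting toward −x) meet its +x bottom edge — so the leg tops tuck under the beam, the beam's underside is 630 mm above the floor, and the feet are 783 mm apart outside-to-outside with the beam centred between them. The two leg pairs are set in 60 mm from either end of the beam.


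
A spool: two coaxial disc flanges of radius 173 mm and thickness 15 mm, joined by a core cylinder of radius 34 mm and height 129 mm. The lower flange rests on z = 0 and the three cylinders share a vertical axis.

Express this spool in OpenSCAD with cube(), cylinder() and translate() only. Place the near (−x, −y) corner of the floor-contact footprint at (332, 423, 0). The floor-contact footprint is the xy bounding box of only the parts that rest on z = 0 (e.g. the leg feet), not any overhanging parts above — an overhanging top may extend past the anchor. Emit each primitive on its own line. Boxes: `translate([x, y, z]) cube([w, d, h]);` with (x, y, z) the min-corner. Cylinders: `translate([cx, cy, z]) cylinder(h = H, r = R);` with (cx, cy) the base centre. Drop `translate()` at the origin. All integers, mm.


translate([505, 596, 0]) cylinder(h = 15, r = 173);
translate([505, 596, 15]) cylinder(h = 129, r = 34);
translate([505, 596, 144]) cylinder(h = 15, r = 173);


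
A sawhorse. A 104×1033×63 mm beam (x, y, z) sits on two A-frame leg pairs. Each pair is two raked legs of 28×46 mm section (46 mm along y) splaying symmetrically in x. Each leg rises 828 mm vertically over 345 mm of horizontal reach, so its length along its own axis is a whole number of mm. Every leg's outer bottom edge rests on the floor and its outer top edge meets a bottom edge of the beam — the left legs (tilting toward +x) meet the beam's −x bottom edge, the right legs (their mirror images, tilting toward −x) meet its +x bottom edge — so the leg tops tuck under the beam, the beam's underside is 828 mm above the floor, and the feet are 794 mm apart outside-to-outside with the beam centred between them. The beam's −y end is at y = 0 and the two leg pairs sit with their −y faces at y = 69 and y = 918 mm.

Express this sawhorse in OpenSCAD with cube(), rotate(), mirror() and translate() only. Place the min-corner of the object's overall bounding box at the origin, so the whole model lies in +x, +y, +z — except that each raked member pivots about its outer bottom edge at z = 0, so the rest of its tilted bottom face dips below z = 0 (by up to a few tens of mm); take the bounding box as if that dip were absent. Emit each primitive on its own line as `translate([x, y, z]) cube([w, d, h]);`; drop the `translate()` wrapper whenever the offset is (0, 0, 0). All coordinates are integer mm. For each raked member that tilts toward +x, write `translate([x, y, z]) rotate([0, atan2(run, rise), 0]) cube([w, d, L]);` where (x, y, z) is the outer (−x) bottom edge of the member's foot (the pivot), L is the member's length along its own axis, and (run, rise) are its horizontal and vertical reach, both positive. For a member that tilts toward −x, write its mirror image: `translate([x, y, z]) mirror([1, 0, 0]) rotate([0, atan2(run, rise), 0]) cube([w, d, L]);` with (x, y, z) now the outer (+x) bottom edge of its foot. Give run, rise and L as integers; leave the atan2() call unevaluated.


translate([345, 0, 828]) cube([104, 1033, 63]);
translate([0, 69, 0]) rotate([0, atan2(345, 828), 0]) cube([28, 46, 897]);
translate([794, 69, 0]) mirror([1, 0, 0]) rotate([0, atan2(345, 828), 0]) cube([28, 46, 897]);
translate([0, 918, 0]) rotate([0, atan2(345, 828), 0]) cube([28, 46, 897]);
translate([794, 918, 0]) mirror([1, 0, 0]) rotate([0, atan2(345, 828), 0]) cube([28, 46, 897]);


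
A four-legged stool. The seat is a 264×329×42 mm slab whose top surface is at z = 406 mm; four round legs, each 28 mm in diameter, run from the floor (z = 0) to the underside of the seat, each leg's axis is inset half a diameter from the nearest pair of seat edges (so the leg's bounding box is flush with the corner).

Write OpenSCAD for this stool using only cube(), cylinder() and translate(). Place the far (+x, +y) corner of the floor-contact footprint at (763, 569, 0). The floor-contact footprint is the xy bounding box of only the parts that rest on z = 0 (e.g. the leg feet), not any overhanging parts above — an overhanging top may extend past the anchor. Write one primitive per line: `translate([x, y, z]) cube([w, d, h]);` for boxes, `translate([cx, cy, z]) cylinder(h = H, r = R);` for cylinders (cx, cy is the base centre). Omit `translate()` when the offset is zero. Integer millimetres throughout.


translate([499, 240, 364]) cube([264, 329, 42]);
translate([513, 254, 0]) cylinder(h = 364, r = 14);
translate([749, 254, 0]) cylinder(h = 364, r = 14);
translate([513, 555, 0]) cylinder(h = 364, r = 14);
translate([749, 555, 0]) cylinder(h = 364, r = 14);


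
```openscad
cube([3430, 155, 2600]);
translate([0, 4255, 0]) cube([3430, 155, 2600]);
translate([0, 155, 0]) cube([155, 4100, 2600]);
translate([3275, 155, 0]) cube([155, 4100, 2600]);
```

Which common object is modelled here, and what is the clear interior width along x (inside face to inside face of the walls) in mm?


A house (or room) frame. The interior width is 3120 mm.

Four 2600 mm walls enclosing a rectangle with no floor or roof — a room or house frame. Outside width is 3430 mm and wall thickness is 155 mm, so the interior width is 3430 − 2 × 155 = 3120 mm.


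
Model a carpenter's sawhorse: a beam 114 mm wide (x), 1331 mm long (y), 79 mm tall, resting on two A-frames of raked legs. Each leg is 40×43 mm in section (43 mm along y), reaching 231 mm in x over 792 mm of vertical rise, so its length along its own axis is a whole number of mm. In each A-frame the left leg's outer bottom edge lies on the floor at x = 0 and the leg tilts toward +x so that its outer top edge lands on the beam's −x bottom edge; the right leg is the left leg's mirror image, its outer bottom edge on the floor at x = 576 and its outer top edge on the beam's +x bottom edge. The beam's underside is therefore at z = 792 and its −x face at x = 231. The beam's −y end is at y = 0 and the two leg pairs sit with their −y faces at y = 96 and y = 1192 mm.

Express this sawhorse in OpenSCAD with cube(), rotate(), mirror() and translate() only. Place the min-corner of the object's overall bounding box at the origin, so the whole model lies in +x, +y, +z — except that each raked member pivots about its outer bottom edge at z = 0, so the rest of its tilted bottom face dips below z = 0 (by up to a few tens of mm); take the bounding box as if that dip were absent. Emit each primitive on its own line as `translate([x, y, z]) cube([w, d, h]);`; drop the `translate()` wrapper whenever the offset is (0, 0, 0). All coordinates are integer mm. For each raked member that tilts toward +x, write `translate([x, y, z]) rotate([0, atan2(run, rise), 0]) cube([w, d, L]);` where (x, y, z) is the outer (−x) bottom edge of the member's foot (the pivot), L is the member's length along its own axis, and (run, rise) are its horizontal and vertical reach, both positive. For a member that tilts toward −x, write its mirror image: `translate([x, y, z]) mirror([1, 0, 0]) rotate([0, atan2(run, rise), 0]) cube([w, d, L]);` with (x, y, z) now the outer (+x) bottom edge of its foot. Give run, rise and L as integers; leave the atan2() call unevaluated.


translate([231, 0, 792]) cube([114, 1331, 79]);
translate([0, 96, 0]) rotate([0, atan2(231, 792), 0]) cube([40, 43, 825]);
translate([576, 96, 0]) mirror([1, 0, 0]) rotate([0, atan2(231, 792), 0]) cube([40, 43, 825]);
translate([0, 1192, 0]) rotate([0, atan2(231, 792), 0]) cube([40, 43, 825]);
translate([576, 1192, 0]) mirror([1, 0, 0]) rotate([0, atan2(231, 792), 0]) cube([40, 43, 825]);


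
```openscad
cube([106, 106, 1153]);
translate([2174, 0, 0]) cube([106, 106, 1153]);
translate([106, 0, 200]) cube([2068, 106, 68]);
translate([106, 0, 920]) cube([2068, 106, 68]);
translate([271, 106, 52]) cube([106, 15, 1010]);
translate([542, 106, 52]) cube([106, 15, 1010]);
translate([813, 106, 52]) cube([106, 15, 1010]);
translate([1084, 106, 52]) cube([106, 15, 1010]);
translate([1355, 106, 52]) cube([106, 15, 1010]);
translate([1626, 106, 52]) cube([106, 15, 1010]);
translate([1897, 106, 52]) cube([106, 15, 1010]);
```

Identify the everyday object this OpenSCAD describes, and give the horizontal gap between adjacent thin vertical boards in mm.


A fence section. The picket gap is 165 mm.

Two posts, two rails, 7 pickets — a fence section. Span 2068 mm holds 7 pickets of 106 mm with 8 equal gaps: ⌊(2068 − 7·106) / 8⌋ = 165 mm.


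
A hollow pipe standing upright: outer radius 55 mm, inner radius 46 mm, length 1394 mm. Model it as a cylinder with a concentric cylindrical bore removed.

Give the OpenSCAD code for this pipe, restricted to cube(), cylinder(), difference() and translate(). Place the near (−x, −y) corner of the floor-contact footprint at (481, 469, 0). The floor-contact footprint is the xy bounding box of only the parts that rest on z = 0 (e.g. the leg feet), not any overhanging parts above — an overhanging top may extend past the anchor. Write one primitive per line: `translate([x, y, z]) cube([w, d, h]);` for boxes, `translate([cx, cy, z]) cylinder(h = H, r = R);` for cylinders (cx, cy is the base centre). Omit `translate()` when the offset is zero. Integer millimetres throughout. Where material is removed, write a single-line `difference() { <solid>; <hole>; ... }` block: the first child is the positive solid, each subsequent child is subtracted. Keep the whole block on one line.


difference() { translate([536, 524, 0]) cylinder(h = 1394, r = 55); translate([536, 524, 0]) cylinder(h = 1394, r = 46); }


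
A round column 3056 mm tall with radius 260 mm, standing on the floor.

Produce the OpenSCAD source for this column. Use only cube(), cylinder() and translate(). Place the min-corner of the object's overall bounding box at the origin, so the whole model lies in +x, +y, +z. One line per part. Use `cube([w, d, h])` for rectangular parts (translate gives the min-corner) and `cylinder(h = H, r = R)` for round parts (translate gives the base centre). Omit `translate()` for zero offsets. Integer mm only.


translate([260, 260, 0]) cylinder(h = 3056, r = 260);


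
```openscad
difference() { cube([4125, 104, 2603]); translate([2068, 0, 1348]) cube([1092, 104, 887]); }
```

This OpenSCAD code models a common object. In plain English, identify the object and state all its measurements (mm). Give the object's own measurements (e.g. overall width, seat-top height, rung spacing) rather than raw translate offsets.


A wall 4125 mm long (x), 104 mm thick (y), 2603 mm tall, with a rectangular window opening cut through it. The opening is 1092 mm wide and 887 mm tall; its sill is at z = 1348 mm and its near (−x) edge is 2068 mm from the wall's −x end. The opening passes through the full wall thickness.


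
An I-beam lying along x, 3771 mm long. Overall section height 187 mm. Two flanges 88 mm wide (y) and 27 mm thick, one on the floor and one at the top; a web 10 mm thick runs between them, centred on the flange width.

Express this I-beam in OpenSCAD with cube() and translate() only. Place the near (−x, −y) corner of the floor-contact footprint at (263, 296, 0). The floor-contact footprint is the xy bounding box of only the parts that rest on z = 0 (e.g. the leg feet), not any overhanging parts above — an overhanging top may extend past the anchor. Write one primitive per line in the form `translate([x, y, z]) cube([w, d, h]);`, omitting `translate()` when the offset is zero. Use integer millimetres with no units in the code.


translate([263, 296, 0]) cube([3771, 88, 27]);
translate([263, 335, 27]) cube([3771, 10, 133]);
translate([263, 296, 160]) cube([3771, 88, 27]);


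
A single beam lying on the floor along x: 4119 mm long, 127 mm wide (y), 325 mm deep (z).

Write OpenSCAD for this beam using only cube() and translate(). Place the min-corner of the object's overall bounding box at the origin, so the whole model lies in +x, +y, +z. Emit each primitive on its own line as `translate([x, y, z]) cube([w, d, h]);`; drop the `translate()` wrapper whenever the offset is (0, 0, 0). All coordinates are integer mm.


cube([4119, 127, 325]);


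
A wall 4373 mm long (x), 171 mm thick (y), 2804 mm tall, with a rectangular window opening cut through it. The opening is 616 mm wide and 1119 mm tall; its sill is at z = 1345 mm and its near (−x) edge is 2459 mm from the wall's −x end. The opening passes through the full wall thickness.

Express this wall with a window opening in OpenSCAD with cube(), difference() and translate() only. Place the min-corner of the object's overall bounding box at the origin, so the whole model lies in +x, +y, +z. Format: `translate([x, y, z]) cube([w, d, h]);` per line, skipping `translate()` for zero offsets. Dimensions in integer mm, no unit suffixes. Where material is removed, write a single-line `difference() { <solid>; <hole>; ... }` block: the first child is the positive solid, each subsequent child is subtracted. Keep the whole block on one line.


difference() { cube([4373, 171, 2804]); translate([2459, 0, 1345]) cube([616, 171, 1119]); }


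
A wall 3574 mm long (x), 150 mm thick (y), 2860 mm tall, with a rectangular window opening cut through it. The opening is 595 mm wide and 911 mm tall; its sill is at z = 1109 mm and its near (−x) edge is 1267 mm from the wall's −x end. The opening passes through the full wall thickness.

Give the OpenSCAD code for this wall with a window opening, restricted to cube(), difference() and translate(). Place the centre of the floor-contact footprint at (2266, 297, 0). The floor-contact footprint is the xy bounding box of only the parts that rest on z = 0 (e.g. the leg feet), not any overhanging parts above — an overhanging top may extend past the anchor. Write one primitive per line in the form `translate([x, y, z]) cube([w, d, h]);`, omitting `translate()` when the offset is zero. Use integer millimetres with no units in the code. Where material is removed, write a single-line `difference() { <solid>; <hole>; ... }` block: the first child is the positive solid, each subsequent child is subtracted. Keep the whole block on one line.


difference() { translate([479, 222, 0]) cube([3574, 150, 2860]); translate([1746, 222, 1109]) cube([595, 150, 911]); }


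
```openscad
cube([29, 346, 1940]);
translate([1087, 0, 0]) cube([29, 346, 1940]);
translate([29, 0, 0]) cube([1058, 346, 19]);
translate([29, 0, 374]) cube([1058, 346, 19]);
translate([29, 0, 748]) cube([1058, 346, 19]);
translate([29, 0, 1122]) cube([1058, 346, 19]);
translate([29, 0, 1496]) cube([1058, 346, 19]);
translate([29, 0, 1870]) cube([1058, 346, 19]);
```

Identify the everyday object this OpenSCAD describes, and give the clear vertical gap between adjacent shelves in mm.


A bookshelf. The clear shelf gap is 355 mm.

Two tall side panels with 6 horizontal boards between them — a bookshelf. The first two shelf undersides are at z = 0 and z = 374; with shelf thickness 19, the clear gap is 374 − 0 − 19 = 355 mm.


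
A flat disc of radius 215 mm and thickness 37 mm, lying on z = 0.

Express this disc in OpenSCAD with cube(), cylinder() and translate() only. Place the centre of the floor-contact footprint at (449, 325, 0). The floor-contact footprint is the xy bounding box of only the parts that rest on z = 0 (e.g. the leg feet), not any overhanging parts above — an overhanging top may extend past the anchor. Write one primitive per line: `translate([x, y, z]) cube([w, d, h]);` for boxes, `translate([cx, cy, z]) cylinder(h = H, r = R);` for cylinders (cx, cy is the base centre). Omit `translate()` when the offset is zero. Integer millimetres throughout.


translate([449, 325, 0]) cylinder(h = 37, r = 215);


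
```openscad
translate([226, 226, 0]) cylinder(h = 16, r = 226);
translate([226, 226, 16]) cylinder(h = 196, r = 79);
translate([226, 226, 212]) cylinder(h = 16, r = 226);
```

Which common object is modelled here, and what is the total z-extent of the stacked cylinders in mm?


A spool. The overall height is 228 mm.

Three coaxial cylinders, large–small–large — a spool. Two 16 mm flanges and a 196 mm core give 16 + 196 + 16 = 228 mm.


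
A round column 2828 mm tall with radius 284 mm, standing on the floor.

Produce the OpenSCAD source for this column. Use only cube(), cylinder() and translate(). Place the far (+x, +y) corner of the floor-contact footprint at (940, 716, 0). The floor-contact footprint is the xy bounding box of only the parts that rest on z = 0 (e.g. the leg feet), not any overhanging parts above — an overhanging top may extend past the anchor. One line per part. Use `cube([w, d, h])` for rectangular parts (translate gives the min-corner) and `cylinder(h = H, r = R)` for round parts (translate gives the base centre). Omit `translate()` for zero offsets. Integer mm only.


translate([656, 432, 0]) cylinder(h = 2828, r = 284);


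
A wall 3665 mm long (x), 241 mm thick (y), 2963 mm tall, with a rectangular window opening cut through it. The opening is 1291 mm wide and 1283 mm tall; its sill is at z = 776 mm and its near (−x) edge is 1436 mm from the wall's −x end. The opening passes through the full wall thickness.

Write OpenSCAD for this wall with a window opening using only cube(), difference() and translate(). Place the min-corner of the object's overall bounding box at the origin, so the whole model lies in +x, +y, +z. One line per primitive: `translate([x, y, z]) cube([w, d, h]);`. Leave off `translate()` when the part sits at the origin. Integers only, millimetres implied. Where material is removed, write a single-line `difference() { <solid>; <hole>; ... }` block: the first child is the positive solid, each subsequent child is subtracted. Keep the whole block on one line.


difference() { cube([3665, 241, 2963]); translate([1436, 0, 776]) cube([1291, 241, 1283]); }


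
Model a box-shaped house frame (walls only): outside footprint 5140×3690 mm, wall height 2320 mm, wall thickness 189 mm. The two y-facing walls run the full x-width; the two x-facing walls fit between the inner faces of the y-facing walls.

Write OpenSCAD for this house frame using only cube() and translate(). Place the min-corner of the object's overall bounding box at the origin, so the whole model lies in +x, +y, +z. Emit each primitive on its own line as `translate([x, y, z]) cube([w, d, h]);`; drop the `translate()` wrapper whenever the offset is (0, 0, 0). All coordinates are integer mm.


cube([5140, 189, 2320]);
translate([0, 3501, 0]) cube([5140, 189, 2320]);
translate([0, 189, 0]) cube([189, 3312, 2320]);
translate([4951, 189, 0]) cube([189, 3312, 2320]);


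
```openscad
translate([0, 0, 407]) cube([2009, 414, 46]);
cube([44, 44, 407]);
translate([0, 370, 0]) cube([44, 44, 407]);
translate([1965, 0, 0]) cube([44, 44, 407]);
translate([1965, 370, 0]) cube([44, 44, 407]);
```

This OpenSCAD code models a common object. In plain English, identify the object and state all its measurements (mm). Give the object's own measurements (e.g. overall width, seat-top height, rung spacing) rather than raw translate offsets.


A bench: a 2009×414 mm seat slab, 46 mm thick, top at z = 453 mm, on four 44×44 mm square legs flush with the seat corners and standing on z = 0.


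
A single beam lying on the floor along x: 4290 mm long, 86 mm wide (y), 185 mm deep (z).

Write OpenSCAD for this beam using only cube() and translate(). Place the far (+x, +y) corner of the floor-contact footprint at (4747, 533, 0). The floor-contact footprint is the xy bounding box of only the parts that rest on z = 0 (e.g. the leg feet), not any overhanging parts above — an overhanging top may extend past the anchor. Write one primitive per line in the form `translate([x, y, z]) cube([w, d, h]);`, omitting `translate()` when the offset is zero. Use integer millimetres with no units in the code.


translate([457, 447, 0]) cube([4290, 86, 185]);


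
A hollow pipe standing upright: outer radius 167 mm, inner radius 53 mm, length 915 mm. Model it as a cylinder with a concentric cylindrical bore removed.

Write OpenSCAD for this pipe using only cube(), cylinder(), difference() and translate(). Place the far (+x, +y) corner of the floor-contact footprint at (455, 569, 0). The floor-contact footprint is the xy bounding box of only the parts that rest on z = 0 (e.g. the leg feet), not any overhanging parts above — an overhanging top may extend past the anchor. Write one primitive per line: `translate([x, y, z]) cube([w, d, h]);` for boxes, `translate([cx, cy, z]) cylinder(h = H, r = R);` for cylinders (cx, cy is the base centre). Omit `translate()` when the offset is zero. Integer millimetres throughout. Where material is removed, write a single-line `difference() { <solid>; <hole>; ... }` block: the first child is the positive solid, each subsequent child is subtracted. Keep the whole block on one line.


difference() { translate([288, 402, 0]) cylinder(h = 915, r = 167); translate([288, 402, 0]) cylinder(h = 915, r = 53); }


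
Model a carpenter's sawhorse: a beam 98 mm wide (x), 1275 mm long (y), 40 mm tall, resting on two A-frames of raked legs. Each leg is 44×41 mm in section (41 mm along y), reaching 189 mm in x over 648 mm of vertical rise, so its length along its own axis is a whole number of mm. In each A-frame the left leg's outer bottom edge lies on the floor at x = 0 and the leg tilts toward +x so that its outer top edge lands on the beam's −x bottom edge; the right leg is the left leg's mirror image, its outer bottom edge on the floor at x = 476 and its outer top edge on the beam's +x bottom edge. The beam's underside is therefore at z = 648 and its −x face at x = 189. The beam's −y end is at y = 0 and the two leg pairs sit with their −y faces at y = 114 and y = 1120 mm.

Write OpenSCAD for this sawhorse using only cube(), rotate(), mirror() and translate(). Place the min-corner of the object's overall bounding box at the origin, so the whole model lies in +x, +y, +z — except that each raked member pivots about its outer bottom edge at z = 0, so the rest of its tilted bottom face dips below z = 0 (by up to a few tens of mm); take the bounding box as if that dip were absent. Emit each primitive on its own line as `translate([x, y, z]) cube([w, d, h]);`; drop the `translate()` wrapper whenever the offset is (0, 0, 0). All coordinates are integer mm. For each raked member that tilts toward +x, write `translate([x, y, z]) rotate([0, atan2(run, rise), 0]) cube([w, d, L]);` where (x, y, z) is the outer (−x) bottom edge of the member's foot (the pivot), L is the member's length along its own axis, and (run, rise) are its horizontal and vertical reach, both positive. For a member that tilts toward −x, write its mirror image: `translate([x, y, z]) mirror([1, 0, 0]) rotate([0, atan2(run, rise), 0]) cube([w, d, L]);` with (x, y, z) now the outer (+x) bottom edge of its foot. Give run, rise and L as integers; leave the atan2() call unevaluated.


// leg length = √(189² + 648²) = 675
// right-leg outer foot x = 2·189 + 98 = 476
// beam min-corner = (189, 0, 648)
translate([189, 0, 648]) cube([98, 1275, 40]);
translate([0, 114, 0]) rotate([0, atan2(189, 648), 0]) cube([44, 41, 675]);
translate([476, 114, 0]) mirror([1, 0, 0]) rotate([0, atan2(189, 648), 0]) cube([44, 41, 675]);
translate([0, 1120, 0]) rotate([0, atan2(189, 648), 0]) cube([44, 41, 675]);
translate([476, 1120, 0]) mirror([1, 0, 0]) rotate([0, atan2(189, 648), 0]) cube([44, 41, 675]);


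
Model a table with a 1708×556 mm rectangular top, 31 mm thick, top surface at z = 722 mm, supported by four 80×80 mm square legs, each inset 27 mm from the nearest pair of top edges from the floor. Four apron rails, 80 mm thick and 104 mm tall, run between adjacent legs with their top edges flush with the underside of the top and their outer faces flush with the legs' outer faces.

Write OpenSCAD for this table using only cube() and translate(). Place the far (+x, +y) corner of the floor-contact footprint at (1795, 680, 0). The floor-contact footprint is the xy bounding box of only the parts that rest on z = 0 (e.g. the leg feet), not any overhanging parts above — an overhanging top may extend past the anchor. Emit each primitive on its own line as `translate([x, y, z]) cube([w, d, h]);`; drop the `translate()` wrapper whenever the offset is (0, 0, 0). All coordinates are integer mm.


translate([114, 151, 691]) cube([1708, 556, 31]);
translate([141, 178, 0]) cube([80, 80, 691]);
translate([1715, 178, 0]) cube([80, 80, 691]);
translate([141, 600, 0]) cube([80, 80, 691]);
translate([1715, 600, 0]) cube([80, 80, 691]);
translate([221, 178, 587]) cube([1494, 80, 104]);
translate([221, 600, 587]) cube([1494, 80, 104]);
translate([141, 258, 587]) cube([80, 342, 104]);
translate([1715, 258, 587]) cube([80, 342, 104]);


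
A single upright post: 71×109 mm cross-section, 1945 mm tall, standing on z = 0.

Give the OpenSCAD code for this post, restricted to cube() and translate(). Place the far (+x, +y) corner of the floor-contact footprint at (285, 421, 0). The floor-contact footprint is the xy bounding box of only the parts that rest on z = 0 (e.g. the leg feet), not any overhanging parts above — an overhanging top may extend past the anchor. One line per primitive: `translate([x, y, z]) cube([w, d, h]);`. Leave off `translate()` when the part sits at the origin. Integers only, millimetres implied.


translate([214, 312, 0]) cube([71, 109, 1945]);


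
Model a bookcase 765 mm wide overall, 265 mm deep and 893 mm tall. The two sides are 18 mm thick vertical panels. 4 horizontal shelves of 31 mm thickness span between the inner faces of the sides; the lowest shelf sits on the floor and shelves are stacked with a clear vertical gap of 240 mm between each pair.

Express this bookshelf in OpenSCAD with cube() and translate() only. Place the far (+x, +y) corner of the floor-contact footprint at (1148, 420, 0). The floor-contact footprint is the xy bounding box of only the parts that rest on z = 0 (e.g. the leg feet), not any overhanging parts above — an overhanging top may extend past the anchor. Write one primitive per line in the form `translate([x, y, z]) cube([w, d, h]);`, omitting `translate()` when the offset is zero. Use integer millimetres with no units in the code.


translate([383, 155, 0]) cube([18, 265, 893]);
translate([1130, 155, 0]) cube([18, 265, 893]);
translate([401, 155, 0]) cube([729, 265, 31]);
translate([401, 155, 271]) cube([729, 265, 31]);
translate([401, 155, 542]) cube([729, 265, 31]);
translate([401, 155, 813]) cube([729, 265, 31]);


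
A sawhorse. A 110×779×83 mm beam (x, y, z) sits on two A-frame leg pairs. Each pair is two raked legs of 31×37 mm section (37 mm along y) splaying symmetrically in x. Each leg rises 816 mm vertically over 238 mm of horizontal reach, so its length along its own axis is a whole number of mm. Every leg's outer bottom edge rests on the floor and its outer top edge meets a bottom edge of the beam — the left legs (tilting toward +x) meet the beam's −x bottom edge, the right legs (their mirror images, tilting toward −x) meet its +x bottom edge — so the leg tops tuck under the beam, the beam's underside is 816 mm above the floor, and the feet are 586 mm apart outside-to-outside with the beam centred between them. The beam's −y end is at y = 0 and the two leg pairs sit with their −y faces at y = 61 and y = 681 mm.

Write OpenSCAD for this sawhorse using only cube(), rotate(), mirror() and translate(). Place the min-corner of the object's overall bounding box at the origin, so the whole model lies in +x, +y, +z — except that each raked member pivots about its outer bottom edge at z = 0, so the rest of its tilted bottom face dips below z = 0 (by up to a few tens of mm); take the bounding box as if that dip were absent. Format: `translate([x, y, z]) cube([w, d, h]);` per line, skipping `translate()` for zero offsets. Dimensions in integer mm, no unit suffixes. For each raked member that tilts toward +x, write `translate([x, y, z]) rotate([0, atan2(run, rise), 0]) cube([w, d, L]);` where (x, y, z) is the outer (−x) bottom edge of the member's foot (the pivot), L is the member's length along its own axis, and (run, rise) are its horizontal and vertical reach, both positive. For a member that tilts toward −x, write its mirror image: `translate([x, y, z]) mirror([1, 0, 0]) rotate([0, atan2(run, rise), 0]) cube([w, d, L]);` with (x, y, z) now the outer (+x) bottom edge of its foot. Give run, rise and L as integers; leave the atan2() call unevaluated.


// leg length = √(238² + 816²) = 850
// right-leg outer foot x = 2·238 + 110 = 586
// beam min-corner = (238, 0, 816)
translate([238, 0, 816]) cube([110, 779, 83]);
translate([0, 61, 0]) rotate([0, atan2(238, 816), 0]) cube([31, 37, 850]);
translate([586, 61, 0]) mirror([1, 0, 0]) rotate([0, atan2(238, 816), 0]) cube([31, 37, 850]);
translate([0, 681, 0]) rotate([0, atan2(238, 816), 0]) cube([31, 37, 850]);
translate([586, 681, 0]) mirror([1, 0, 0]) rotate([0, atan2(238, 816), 0]) cube([31, 37, 850]);


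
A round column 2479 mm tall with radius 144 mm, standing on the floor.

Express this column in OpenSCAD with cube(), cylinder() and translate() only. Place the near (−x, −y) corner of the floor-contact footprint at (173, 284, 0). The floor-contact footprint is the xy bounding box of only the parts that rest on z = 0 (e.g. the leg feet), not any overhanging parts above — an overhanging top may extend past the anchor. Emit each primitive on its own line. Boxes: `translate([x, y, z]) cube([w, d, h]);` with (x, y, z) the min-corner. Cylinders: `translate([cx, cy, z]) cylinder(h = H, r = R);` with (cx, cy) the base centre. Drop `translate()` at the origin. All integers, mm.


translate([317, 428, 0]) cylinder(h = 2479, r = 144);


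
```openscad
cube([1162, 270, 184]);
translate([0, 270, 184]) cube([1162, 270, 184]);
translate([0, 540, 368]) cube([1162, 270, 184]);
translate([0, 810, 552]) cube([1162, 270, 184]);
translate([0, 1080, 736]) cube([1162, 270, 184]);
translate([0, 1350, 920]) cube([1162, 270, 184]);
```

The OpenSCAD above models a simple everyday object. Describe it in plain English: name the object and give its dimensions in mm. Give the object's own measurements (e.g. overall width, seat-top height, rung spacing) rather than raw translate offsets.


A straight staircase of 6 solid steps. Each step is 1162 mm wide (x), 270 mm deep (y, the going) and 184 mm tall (the rise). The first step rests on the floor; each subsequent step sits one going further in +y and one rise higher in +z, directly behind and above the previous step with no overlap.


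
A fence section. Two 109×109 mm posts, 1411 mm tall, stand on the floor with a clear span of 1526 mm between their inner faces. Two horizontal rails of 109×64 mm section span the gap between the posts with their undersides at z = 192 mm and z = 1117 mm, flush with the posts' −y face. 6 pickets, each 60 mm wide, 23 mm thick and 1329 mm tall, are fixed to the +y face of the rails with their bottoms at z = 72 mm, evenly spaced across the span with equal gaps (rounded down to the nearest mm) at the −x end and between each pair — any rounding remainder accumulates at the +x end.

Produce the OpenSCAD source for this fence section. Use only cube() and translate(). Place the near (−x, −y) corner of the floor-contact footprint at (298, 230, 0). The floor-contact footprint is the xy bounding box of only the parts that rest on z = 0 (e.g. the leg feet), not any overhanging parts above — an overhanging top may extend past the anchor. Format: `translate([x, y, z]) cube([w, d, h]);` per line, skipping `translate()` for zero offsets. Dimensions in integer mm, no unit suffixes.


translate([298, 230, 0]) cube([109, 109, 1411]);
translate([1933, 230, 0]) cube([109, 109, 1411]);
translate([407, 230, 192]) cube([1526, 109, 64]);
translate([407, 230, 1117]) cube([1526, 109, 64]);
translate([573, 339, 72]) cube([60, 23, 1329]);
translate([799, 339, 72]) cube([60, 23, 1329]);
translate([1025, 339, 72]) cube([60, 23, 1329]);
translate([1251, 339, 72]) cube([60, 23, 1329]);
translate([1477, 339, 72]) cube([60, 23, 1329]);
translate([1703, 339, 72]) cube([60, 23, 1329]);
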